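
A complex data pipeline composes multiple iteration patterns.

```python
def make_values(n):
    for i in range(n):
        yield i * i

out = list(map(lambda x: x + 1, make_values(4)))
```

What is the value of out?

Step 1: make_values(4) yields squares: [0, 1, 4, 9].
Step 2: map adds 1 to each: [1, 2, 5, 10].
Therefore out = [1, 2, 5, 10].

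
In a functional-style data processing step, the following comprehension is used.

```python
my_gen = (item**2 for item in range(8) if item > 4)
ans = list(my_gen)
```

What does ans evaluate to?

Step 1: For range(8), keep item > 4, then square:
  item=0: 0 <= 4, excluded
  item=1: 1 <= 4, excluded
  item=2: 2 <= 4, excluded
  item=3: 3 <= 4, excluded
  item=4: 4 <= 4, excluded
  item=5: 5 > 4, yield 5**2 = 25
  item=6: 6 > 4, yield 6**2 = 36
  item=7: 7 > 4, yield 7**2 = 49
Therefore ans = [25, 36, 49].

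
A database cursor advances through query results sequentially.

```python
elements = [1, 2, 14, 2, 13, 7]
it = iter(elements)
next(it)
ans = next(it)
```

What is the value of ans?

Step 1: Create iterator over [1, 2, 14, 2, 13, 7].
Step 2: next() consumes 1.
Step 3: next() returns 2.
Therefore ans = 2.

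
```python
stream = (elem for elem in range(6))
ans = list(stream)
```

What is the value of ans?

Step 1: Generator expression iterates range(6): [0, 1, 2, 3, 4, 5].
Step 2: list() collects all values.
Therefore ans = [0, 1, 2, 3, 4, 5].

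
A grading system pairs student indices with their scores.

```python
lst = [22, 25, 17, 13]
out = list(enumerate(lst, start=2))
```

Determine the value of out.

Step 1: enumerate with start=2:
  (2, 22)
  (3, 25)
  (4, 17)
  (5, 13)
Therefore out = [(2, 22), (3, 25), (4, 17), (5, 13)].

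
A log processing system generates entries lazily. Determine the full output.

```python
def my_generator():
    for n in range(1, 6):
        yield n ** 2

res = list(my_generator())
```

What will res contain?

Step 1: For each n in range(1, 6), yield n**2:
  n=1: yield 1**2 = 1
  n=2: yield 2**2 = 4
  n=3: yield 3**2 = 9
  n=4: yield 4**2 = 16
  n=5: yield 5**2 = 25
Therefore res = [1, 4, 9, 16, 25].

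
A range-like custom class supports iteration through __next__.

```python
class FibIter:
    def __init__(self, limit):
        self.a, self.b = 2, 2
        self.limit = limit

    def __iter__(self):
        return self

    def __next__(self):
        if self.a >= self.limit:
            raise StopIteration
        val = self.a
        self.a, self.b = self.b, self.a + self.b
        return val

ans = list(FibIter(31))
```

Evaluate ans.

Step 1: Fibonacci-like sequence (a=2, b=2) until >= 31:
  Yield 2, then a,b = 2,4
  Yield 2, then a,b = 4,6
  Yield 4, then a,b = 6,10
  Yield 6, then a,b = 10,16
  Yield 10, then a,b = 16,26
  Yield 16, then a,b = 26,42
  Yield 26, then a,b = 42,68
Step 2: 42 >= 31, stop.
Therefore ans = [2, 2, 4, 6, 10, 16, 26].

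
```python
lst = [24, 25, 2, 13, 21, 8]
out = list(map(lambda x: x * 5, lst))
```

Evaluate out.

Step 1: Apply lambda x: x * 5 to each element:
  24 -> 120
  25 -> 125
  2 -> 10
  13 -> 65
  21 -> 105
  8 -> 40
Therefore out = [120, 125, 10, 65, 105, 40].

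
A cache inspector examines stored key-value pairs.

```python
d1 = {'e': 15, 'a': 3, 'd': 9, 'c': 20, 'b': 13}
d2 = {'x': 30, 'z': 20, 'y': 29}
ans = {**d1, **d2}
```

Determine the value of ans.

Step 1: Merge d1 and d2 (d2 values override on key conflicts).
Step 2: d1 has keys ['e', 'a', 'd', 'c', 'b'], d2 has keys ['x', 'z', 'y'].
Therefore ans = {'e': 15, 'a': 3, 'd': 9, 'c': 20, 'b': 13, 'x': 30, 'z': 20, 'y': 29}.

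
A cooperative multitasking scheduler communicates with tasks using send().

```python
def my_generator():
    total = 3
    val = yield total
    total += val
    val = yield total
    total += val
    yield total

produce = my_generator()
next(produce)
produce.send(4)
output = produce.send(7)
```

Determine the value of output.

Step 1: next() -> yield total=3.
Step 2: send(4) -> val=4, total = 3+4 = 7, yield 7.
Step 3: send(7) -> val=7, total = 7+7 = 14, yield 14.
Therefore output = 14.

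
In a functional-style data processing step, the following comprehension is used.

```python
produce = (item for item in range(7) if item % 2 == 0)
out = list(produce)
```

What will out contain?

Step 1: Filter range(7) keeping only even values:
  item=0: even, included
  item=1: odd, excluded
  item=2: even, included
  item=3: odd, excluded
  item=4: even, included
  item=5: odd, excluded
  item=6: even, included
Therefore out = [0, 2, 4, 6].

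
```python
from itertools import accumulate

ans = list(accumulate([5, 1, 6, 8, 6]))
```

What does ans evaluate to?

Step 1: accumulate computes running sums:
  + 5 = 5
  + 1 = 6
  + 6 = 12
  + 8 = 20
  + 6 = 26
Therefore ans = [5, 6, 12, 20, 26].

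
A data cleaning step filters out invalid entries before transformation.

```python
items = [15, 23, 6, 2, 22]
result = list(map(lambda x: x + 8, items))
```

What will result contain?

Step 1: Apply lambda x: x + 8 to each element:
  15 -> 23
  23 -> 31
  6 -> 14
  2 -> 10
  22 -> 30
Therefore result = [23, 31, 14, 10, 30].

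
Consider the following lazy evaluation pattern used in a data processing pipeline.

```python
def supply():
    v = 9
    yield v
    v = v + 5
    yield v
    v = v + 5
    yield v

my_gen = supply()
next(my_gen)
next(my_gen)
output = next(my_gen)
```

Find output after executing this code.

Step 1: Trace through generator execution:
  Yield 1: v starts at 9, yield 9
  Yield 2: v = 9 + 5 = 14, yield 14
  Yield 3: v = 14 + 5 = 19, yield 19
Step 2: First next() gets 9, second next() gets the second value, third next() yields 19.
Therefore output = 19.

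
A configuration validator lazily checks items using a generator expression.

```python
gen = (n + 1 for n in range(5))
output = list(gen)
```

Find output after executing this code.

Step 1: For each n in range(5), compute n+1:
  n=0: 0+1 = 1
  n=1: 1+1 = 2
  n=2: 2+1 = 3
  n=3: 3+1 = 4
  n=4: 4+1 = 5
Therefore output = [1, 2, 3, 4, 5].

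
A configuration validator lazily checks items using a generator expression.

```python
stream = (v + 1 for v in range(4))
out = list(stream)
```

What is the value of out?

Step 1: For each v in range(4), compute v+1:
  v=0: 0+1 = 1
  v=1: 1+1 = 2
  v=2: 2+1 = 3
  v=3: 3+1 = 4
Therefore out = [1, 2, 3, 4].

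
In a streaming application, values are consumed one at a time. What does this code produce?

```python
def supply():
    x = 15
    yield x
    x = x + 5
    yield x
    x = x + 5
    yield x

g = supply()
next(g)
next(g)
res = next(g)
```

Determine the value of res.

Step 1: Trace through generator execution:
  Yield 1: x starts at 15, yield 15
  Yield 2: x = 15 + 5 = 20, yield 20
  Yield 3: x = 20 + 5 = 25, yield 25
Step 2: First next() gets 15, second next() gets the second value, third next() yields 25.
Therefore res = 25.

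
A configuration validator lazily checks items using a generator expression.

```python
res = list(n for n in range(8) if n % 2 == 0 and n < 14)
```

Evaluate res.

Step 1: Filter range(8) where n % 2 == 0 and n < 14:
  n=0: both conditions met, included
  n=1: excluded (1 % 2 != 0)
  n=2: both conditions met, included
  n=3: excluded (3 % 2 != 0)
  n=4: both conditions met, included
  n=5: excluded (5 % 2 != 0)
  n=6: both conditions met, included
  n=7: excluded (7 % 2 != 0)
Therefore res = [0, 2, 4, 6].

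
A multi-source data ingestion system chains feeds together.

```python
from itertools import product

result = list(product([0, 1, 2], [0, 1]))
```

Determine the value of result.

Step 1: product([0, 1, 2], [0, 1]) gives all pairs:
  (0, 0)
  (0, 1)
  (1, 0)
  (1, 1)
  (2, 0)
  (2, 1)
Therefore result = [(0, 0), (0, 1), (1, 0), (1, 1), (2, 0), (2, 1)].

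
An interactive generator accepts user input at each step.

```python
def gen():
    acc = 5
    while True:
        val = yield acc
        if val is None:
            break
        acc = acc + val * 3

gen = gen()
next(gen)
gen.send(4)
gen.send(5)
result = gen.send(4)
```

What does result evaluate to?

Step 1: next() -> yield acc=5.
Step 2: send(4) -> val=4, acc = 5 + 4*3 = 17, yield 17.
Step 3: send(5) -> val=5, acc = 17 + 5*3 = 32, yield 32.
Step 4: send(4) -> val=4, acc = 32 + 4*3 = 44, yield 44.
Therefore result = 44.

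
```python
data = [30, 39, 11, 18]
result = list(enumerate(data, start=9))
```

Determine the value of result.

Step 1: enumerate with start=9:
  (9, 30)
  (10, 39)
  (11, 11)
  (12, 18)
Therefore result = [(9, 30), (10, 39), (11, 11), (12, 18)].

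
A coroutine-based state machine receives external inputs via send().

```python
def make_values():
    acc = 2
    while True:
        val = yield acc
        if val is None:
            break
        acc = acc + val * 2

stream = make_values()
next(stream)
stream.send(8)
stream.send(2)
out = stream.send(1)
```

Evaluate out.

Step 1: next() -> yield acc=2.
Step 2: send(8) -> val=8, acc = 2 + 8*2 = 18, yield 18.
Step 3: send(2) -> val=2, acc = 18 + 2*2 = 22, yield 22.
Step 4: send(1) -> val=1, acc = 22 + 1*2 = 24, yield 24.
Therefore out = 24.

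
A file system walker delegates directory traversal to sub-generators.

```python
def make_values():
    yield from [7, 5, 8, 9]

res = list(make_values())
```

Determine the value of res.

Step 1: yield from delegates to the iterable, yielding each element.
Step 2: Collected values: [7, 5, 8, 9].
Therefore res = [7, 5, 8, 9].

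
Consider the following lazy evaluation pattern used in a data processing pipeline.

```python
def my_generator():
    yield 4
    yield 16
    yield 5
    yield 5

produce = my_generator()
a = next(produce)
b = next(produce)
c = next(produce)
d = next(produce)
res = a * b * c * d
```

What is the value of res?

Step 1: Create generator and consume all values:
  a = next(produce) = 4
  b = next(produce) = 16
  c = next(produce) = 5
  d = next(produce) = 5
Step 2: res = 4 * 16 * 5 * 5 = 1600.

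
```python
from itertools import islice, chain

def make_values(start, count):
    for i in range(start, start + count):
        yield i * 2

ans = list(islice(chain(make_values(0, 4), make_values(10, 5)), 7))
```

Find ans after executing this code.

Step 1: make_values(0, 4) yields [0, 2, 4, 6].
Step 2: make_values(10, 5) yields [20, 22, 24, 26, 28].
Step 3: chain concatenates: [0, 2, 4, 6, 20, 22, 24, 26, 28].
Step 4: islice takes first 7: [0, 2, 4, 6, 20, 22, 24].
Therefore ans = [0, 2, 4, 6, 20, 22, 24].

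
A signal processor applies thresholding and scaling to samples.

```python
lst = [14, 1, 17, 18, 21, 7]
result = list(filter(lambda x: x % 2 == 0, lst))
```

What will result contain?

Step 1: Filter elements divisible by 2:
  14 % 2 = 0: kept
  1 % 2 = 1: removed
  17 % 2 = 1: removed
  18 % 2 = 0: kept
  21 % 2 = 1: removed
  7 % 2 = 1: removed
Therefore result = [14, 18].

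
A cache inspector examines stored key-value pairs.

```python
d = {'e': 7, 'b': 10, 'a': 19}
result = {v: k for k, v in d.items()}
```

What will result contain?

Step 1: Invert dict (swap keys and values):
  'e': 7 -> 7: 'e'
  'b': 10 -> 10: 'b'
  'a': 19 -> 19: 'a'
Therefore result = {7: 'e', 10: 'b', 19: 'a'}.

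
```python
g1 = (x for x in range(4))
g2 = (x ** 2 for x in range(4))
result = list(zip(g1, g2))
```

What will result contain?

Step 1: g1 produces [0, 1, 2, 3].
Step 2: g2 produces [0, 1, 4, 9].
Step 3: zip pairs them: [(0, 0), (1, 1), (2, 4), (3, 9)].
Therefore result = [(0, 0), (1, 1), (2, 4), (3, 9)].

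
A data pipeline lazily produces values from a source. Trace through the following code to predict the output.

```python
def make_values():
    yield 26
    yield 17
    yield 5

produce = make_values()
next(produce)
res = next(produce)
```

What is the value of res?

Step 1: make_values() creates a generator.
Step 2: next(produce) yields 26 (consumed and discarded).
Step 3: next(produce) yields 17, assigned to res.
Therefore res = 17.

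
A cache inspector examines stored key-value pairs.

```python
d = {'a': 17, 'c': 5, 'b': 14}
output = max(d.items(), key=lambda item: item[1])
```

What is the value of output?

Step 1: Find item with maximum value:
  ('a', 17)
  ('c', 5)
  ('b', 14)
Step 2: Maximum value is 17 at key 'a'.
Therefore output = ('a', 17).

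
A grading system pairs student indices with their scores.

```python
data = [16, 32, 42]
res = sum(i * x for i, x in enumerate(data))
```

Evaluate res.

Step 1: Compute i * x for each (i, x) in enumerate([16, 32, 42]):
  i=0, x=16: 0*16 = 0
  i=1, x=32: 1*32 = 32
  i=2, x=42: 2*42 = 84
Step 2: sum = 0 + 32 + 84 = 116.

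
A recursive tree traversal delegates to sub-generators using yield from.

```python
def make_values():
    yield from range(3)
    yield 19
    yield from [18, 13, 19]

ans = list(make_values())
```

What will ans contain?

Step 1: Trace yields in order:
  yield 0
  yield 1
  yield 2
  yield 19
  yield 18
  yield 13
  yield 19
Therefore ans = [0, 1, 2, 19, 18, 13, 19].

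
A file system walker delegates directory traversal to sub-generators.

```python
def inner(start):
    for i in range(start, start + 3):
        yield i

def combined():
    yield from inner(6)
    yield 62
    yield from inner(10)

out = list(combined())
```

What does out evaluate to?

Step 1: combined() delegates to inner(6):
  yield 6
  yield 7
  yield 8
Step 2: yield 62
Step 3: Delegates to inner(10):
  yield 10
  yield 11
  yield 12
Therefore out = [6, 7, 8, 62, 10, 11, 12].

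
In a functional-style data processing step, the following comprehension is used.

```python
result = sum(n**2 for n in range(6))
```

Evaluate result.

Step 1: Compute n**2 for each n in range(6):
  n=0: 0**2 = 0
  n=1: 1**2 = 1
  n=2: 2**2 = 4
  n=3: 3**2 = 9
  n=4: 4**2 = 16
  n=5: 5**2 = 25
Step 2: sum = 0 + 1 + 4 + 9 + 16 + 25 = 55.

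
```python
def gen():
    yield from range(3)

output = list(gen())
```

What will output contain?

Step 1: yield from delegates to the iterable, yielding each element.
Step 2: Collected values: [0, 1, 2].
Therefore output = [0, 1, 2].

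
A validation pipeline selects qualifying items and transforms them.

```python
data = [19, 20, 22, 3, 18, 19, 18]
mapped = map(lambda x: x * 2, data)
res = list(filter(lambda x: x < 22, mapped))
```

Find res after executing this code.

Step 1: Map x * 2:
  19 -> 38
  20 -> 40
  22 -> 44
  3 -> 6
  18 -> 36
  19 -> 38
  18 -> 36
Step 2: Filter for < 22:
  38: removed
  40: removed
  44: removed
  6: kept
  36: removed
  38: removed
  36: removed
Therefore res = [6].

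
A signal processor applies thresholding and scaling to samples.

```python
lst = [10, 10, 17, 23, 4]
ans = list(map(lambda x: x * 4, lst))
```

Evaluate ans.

Step 1: Apply lambda x: x * 4 to each element:
  10 -> 40
  10 -> 40
  17 -> 68
  23 -> 92
  4 -> 16
Therefore ans = [40, 40, 68, 92, 16].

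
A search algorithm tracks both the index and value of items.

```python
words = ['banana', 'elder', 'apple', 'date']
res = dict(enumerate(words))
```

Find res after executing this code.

Step 1: enumerate pairs indices with words:
  0 -> 'banana'
  1 -> 'elder'
  2 -> 'apple'
  3 -> 'date'
Therefore res = {0: 'banana', 1: 'elder', 2: 'apple', 3: 'date'}.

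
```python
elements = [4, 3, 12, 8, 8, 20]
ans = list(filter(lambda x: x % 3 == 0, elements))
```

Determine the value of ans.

Step 1: Filter elements divisible by 3:
  4 % 3 = 1: removed
  3 % 3 = 0: kept
  12 % 3 = 0: kept
  8 % 3 = 2: removed
  8 % 3 = 2: removed
  20 % 3 = 2: removed
Therefore ans = [3, 12].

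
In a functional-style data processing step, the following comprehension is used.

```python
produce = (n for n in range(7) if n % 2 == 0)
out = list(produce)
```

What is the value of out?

Step 1: Filter range(7) keeping only even values:
  n=0: even, included
  n=1: odd, excluded
  n=2: even, included
  n=3: odd, excluded
  n=4: even, included
  n=5: odd, excluded
  n=6: even, included
Therefore out = [0, 2, 4, 6].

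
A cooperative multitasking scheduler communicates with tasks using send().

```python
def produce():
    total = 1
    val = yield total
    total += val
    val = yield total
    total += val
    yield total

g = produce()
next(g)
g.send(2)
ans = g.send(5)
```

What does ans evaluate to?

Step 1: next() -> yield total=1.
Step 2: send(2) -> val=2, total = 1+2 = 3, yield 3.
Step 3: send(5) -> val=5, total = 3+5 = 8, yield 8.
Therefore ans = 8.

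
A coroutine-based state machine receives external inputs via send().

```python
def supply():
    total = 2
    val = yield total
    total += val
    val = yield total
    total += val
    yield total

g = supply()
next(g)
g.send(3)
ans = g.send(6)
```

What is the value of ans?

Step 1: next() -> yield total=2.
Step 2: send(3) -> val=3, total = 2+3 = 5, yield 5.
Step 3: send(6) -> val=6, total = 5+6 = 11, yield 11.
Therefore ans = 11.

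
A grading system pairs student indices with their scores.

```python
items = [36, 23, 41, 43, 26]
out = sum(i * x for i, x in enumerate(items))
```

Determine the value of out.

Step 1: Compute i * x for each (i, x) in enumerate([36, 23, 41, 43, 26]):
  i=0, x=36: 0*36 = 0
  i=1, x=23: 1*23 = 23
  i=2, x=41: 2*41 = 82
  i=3, x=43: 3*43 = 129
  i=4, x=26: 4*26 = 104
Step 2: sum = 0 + 23 + 82 + 129 + 104 = 338.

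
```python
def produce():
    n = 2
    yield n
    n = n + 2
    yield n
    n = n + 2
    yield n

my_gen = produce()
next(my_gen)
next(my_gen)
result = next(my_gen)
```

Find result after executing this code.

Step 1: Trace through generator execution:
  Yield 1: n starts at 2, yield 2
  Yield 2: n = 2 + 2 = 4, yield 4
  Yield 3: n = 4 + 2 = 6, yield 6
Step 2: First next() gets 2, second next() gets the second value, third next() yields 6.
Therefore result = 6.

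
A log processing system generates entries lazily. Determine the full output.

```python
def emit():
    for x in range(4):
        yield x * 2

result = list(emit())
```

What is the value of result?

Step 1: For each x in range(4), yield x * 2:
  x=0: yield 0 * 2 = 0
  x=1: yield 1 * 2 = 2
  x=2: yield 2 * 2 = 4
  x=3: yield 3 * 2 = 6
Therefore result = [0, 2, 4, 6].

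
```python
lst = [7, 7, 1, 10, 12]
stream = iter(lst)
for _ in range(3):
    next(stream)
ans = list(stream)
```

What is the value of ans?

Step 1: Create iterator over [7, 7, 1, 10, 12].
Step 2: Advance 3 positions (consuming [7, 7, 1]).
Step 3: list() collects remaining elements: [10, 12].
Therefore ans = [10, 12].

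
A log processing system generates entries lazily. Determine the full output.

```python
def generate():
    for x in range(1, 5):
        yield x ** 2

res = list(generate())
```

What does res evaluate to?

Step 1: For each x in range(1, 5), yield x**2:
  x=1: yield 1**2 = 1
  x=2: yield 2**2 = 4
  x=3: yield 3**2 = 9
  x=4: yield 4**2 = 16
Therefore res = [1, 4, 9, 16].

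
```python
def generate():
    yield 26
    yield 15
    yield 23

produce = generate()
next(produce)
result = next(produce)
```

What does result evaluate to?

Step 1: generate() creates a generator.
Step 2: next(produce) yields 26 (consumed and discarded).
Step 3: next(produce) yields 15, assigned to result.
Therefore result = 15.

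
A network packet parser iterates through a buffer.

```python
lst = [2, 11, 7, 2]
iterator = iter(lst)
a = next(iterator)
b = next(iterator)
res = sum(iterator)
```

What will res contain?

Step 1: Create iterator over [2, 11, 7, 2].
Step 2: a = next() = 2, b = next() = 11.
Step 3: sum() of remaining [7, 2] = 9.
Therefore res = 9.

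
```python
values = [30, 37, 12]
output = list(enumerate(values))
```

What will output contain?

Step 1: enumerate pairs each element with its index:
  (0, 30)
  (1, 37)
  (2, 12)
Therefore output = [(0, 30), (1, 37), (2, 12)].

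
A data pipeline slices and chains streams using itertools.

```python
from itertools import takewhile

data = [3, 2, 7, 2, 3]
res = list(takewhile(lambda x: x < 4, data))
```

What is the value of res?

Step 1: takewhile stops at first element >= 4:
  3 < 4: take
  2 < 4: take
  7 >= 4: stop
Therefore res = [3, 2].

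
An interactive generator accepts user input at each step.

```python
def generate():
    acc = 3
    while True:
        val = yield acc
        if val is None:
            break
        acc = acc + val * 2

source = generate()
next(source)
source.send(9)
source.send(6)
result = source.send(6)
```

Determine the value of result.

Step 1: next() -> yield acc=3.
Step 2: send(9) -> val=9, acc = 3 + 9*2 = 21, yield 21.
Step 3: send(6) -> val=6, acc = 21 + 6*2 = 33, yield 33.
Step 4: send(6) -> val=6, acc = 33 + 6*2 = 45, yield 45.
Therefore result = 45.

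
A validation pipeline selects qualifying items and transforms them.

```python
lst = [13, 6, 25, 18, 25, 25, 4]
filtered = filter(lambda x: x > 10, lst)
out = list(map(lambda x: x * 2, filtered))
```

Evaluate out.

Step 1: Filter lst for elements > 10:
  13: kept
  6: removed
  25: kept
  18: kept
  25: kept
  25: kept
  4: removed
Step 2: Map x * 2 on filtered [13, 25, 18, 25, 25]:
  13 -> 26
  25 -> 50
  18 -> 36
  25 -> 50
  25 -> 50
Therefore out = [26, 50, 36, 50, 50].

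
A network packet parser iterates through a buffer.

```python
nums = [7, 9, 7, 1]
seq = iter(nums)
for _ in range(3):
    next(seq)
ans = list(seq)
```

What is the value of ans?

Step 1: Create iterator over [7, 9, 7, 1].
Step 2: Advance 3 positions (consuming [7, 9, 7]).
Step 3: list() collects remaining elements: [1].
Therefore ans = [1].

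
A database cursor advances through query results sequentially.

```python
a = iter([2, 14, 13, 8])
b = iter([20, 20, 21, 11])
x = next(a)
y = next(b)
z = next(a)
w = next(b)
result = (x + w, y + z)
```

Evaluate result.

Step 1: a iterates [2, 14, 13, 8], b iterates [20, 20, 21, 11].
Step 2: x = next(a) = 2, y = next(b) = 20.
Step 3: z = next(a) = 14, w = next(b) = 20.
Step 4: result = (2 + 20, 20 + 14) = (22, 34).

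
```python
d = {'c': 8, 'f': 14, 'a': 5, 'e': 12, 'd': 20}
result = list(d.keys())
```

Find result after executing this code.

Step 1: d.keys() returns the dictionary keys in insertion order.
Therefore result = ['c', 'f', 'a', 'e', 'd'].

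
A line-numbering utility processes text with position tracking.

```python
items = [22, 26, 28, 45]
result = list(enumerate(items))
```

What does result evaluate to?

Step 1: enumerate pairs each element with its index:
  (0, 22)
  (1, 26)
  (2, 28)
  (3, 45)
Therefore result = [(0, 22), (1, 26), (2, 28), (3, 45)].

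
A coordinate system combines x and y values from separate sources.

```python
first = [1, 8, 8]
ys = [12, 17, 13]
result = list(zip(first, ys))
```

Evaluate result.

Step 1: zip pairs elements at same index:
  Index 0: (1, 12)
  Index 1: (8, 17)
  Index 2: (8, 13)
Therefore result = [(1, 12), (8, 17), (8, 13)].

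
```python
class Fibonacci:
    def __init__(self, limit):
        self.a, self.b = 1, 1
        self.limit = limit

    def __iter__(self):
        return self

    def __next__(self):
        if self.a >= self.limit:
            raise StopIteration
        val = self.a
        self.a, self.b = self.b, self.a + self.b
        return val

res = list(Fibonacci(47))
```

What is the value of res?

Step 1: Fibonacci-like sequence (a=1, b=1) until >= 47:
  Yield 1, then a,b = 1,2
  Yield 1, then a,b = 2,3
  Yield 2, then a,b = 3,5
  Yield 3, then a,b = 5,8
  Yield 5, then a,b = 8,13
  Yield 8, then a,b = 13,21
  Yield 13, then a,b = 21,34
  Yield 21, then a,b = 34,55
  Yield 34, then a,b = 55,89
Step 2: 55 >= 47, stop.
Therefore res = [1, 1, 2, 3, 5, 8, 13, 21, 34].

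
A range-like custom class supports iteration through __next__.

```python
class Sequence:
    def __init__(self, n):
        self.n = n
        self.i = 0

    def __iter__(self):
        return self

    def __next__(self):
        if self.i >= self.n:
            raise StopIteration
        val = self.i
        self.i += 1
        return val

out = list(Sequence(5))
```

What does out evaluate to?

Step 1: Sequence(5) creates an iterator counting 0 to 4.
Step 2: list() consumes all values: [0, 1, 2, 3, 4].
Therefore out = [0, 1, 2, 3, 4].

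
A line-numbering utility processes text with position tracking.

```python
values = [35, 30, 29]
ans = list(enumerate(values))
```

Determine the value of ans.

Step 1: enumerate pairs each element with its index:
  (0, 35)
  (1, 30)
  (2, 29)
Therefore ans = [(0, 35), (1, 30), (2, 29)].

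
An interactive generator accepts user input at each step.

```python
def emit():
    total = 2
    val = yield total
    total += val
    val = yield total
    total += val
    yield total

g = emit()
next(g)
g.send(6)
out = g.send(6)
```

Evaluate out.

Step 1: next() -> yield total=2.
Step 2: send(6) -> val=6, total = 2+6 = 8, yield 8.
Step 3: send(6) -> val=6, total = 8+6 = 14, yield 14.
Therefore out = 14.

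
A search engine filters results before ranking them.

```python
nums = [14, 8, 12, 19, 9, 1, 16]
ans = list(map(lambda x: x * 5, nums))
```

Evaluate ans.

Step 1: Apply lambda x: x * 5 to each element:
  14 -> 70
  8 -> 40
  12 -> 60
  19 -> 95
  9 -> 45
  1 -> 5
  16 -> 80
Therefore ans = [70, 40, 60, 95, 45, 5, 80].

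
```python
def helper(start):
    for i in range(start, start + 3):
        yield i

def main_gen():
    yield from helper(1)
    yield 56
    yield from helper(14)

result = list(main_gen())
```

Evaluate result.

Step 1: main_gen() delegates to helper(1):
  yield 1
  yield 2
  yield 3
Step 2: yield 56
Step 3: Delegates to helper(14):
  yield 14
  yield 15
  yield 16
Therefore result = [1, 2, 3, 56, 14, 15, 16].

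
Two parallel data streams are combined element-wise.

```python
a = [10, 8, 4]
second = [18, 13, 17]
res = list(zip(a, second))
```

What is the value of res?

Step 1: zip pairs elements at same index:
  Index 0: (10, 18)
  Index 1: (8, 13)
  Index 2: (4, 17)
Therefore res = [(10, 18), (8, 13), (4, 17)].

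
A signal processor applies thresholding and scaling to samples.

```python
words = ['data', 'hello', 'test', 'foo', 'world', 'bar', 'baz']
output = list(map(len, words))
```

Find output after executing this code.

Step 1: Map len() to each word:
  'data' -> 4
  'hello' -> 5
  'test' -> 4
  'foo' -> 3
  'world' -> 5
  'bar' -> 3
  'baz' -> 3
Therefore output = [4, 5, 4, 3, 5, 3, 3].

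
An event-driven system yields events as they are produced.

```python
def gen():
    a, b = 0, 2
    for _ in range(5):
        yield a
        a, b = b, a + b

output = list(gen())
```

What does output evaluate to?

Step 1: Fibonacci-like sequence starting with a=0, b=2:
  Iteration 1: yield a=0, then a,b = 2,2
  Iteration 2: yield a=2, then a,b = 2,4
  Iteration 3: yield a=2, then a,b = 4,6
  Iteration 4: yield a=4, then a,b = 6,10
  Iteration 5: yield a=6, then a,b = 10,16
Therefore output = [0, 2, 2, 4, 6].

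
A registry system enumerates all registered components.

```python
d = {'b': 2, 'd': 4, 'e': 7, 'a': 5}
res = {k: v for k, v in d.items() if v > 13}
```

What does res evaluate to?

Step 1: Filter items where value > 13:
  'b': 2 <= 13: removed
  'd': 4 <= 13: removed
  'e': 7 <= 13: removed
  'a': 5 <= 13: removed
Therefore res = {}.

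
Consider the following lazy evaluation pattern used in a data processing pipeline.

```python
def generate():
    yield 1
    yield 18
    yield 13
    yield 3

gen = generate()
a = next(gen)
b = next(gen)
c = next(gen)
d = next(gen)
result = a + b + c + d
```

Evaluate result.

Step 1: Create generator and consume all values:
  a = next(gen) = 1
  b = next(gen) = 18
  c = next(gen) = 13
  d = next(gen) = 3
Step 2: result = 1 + 18 + 13 + 3 = 35.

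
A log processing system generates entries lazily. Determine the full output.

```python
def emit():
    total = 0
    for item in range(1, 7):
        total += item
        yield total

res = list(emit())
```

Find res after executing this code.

Step 1: Generator accumulates running sum:
  item=1: total = 1, yield 1
  item=2: total = 3, yield 3
  item=3: total = 6, yield 6
  item=4: total = 10, yield 10
  item=5: total = 15, yield 15
  item=6: total = 21, yield 21
Therefore res = [1, 3, 6, 10, 15, 21].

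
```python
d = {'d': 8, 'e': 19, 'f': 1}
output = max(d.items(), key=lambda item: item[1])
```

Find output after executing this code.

Step 1: Find item with maximum value:
  ('d', 8)
  ('e', 19)
  ('f', 1)
Step 2: Maximum value is 19 at key 'e'.
Therefore output = ('e', 19).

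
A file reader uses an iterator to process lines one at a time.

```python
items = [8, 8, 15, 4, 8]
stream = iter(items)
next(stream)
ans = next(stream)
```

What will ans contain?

Step 1: Create iterator over [8, 8, 15, 4, 8].
Step 2: next() consumes 8.
Step 3: next() returns 8.
Therefore ans = 8.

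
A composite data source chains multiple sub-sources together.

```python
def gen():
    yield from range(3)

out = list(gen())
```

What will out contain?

Step 1: yield from delegates to the iterable, yielding each element.
Step 2: Collected values: [0, 1, 2].
Therefore out = [0, 1, 2].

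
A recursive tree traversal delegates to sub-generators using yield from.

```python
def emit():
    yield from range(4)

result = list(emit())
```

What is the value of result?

Step 1: yield from delegates to the iterable, yielding each element.
Step 2: Collected values: [0, 1, 2, 3].
Therefore result = [0, 1, 2, 3].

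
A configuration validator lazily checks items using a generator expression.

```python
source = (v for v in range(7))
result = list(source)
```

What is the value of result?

Step 1: Generator expression iterates range(7): [0, 1, 2, 3, 4, 5, 6].
Step 2: list() collects all values.
Therefore result = [0, 1, 2, 3, 4, 5, 6].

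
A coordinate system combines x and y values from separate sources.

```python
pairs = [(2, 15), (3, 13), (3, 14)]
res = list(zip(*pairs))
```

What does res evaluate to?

Step 1: zip(*pairs) transposes: unzips [(2, 15), (3, 13), (3, 14)] into separate sequences.
Step 2: First elements: (2, 3, 3), second elements: (15, 13, 14).
Therefore res = [(2, 3, 3), (15, 13, 14)].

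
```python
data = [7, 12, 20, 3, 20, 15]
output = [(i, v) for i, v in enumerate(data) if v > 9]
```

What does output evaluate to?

Step 1: Filter enumerate([7, 12, 20, 3, 20, 15]) keeping v > 9:
  (0, 7): 7 <= 9, excluded
  (1, 12): 12 > 9, included
  (2, 20): 20 > 9, included
  (3, 3): 3 <= 9, excluded
  (4, 20): 20 > 9, included
  (5, 15): 15 > 9, included
Therefore output = [(1, 12), (2, 20), (4, 20), (5, 15)].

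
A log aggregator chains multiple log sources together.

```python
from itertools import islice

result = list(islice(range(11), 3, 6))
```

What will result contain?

Step 1: islice(range(11), 3, 6) takes elements at indices [3, 6).
Step 2: Elements: [3, 4, 5].
Therefore result = [3, 4, 5].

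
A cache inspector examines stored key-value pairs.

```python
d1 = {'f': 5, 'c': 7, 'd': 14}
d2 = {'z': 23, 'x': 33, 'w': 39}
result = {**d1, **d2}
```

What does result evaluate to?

Step 1: Merge d1 and d2 (d2 values override on key conflicts).
Step 2: d1 has keys ['f', 'c', 'd'], d2 has keys ['z', 'x', 'w'].
Therefore result = {'f': 5, 'c': 7, 'd': 14, 'z': 23, 'x': 33, 'w': 39}.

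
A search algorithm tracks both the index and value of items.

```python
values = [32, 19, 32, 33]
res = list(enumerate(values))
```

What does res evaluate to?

Step 1: enumerate pairs each element with its index:
  (0, 32)
  (1, 19)
  (2, 32)
  (3, 33)
Therefore res = [(0, 32), (1, 19), (2, 32), (3, 33)].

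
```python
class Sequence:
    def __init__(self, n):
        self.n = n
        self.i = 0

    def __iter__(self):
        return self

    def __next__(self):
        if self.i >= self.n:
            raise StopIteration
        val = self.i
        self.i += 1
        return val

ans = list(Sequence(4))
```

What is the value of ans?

Step 1: Sequence(4) creates an iterator counting 0 to 3.
Step 2: list() consumes all values: [0, 1, 2, 3].
Therefore ans = [0, 1, 2, 3].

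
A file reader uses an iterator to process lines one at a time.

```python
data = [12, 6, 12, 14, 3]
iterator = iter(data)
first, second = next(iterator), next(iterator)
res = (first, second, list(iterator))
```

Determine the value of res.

Step 1: Create iterator over [12, 6, 12, 14, 3].
Step 2: first = 12, second = 6.
Step 3: Remaining elements: [12, 14, 3].
Therefore res = (12, 6, [12, 14, 3]).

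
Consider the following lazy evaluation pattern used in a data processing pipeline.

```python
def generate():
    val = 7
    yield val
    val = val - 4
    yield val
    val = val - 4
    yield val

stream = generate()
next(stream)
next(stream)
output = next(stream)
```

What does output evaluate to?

Step 1: Trace through generator execution:
  Yield 1: val starts at 7, yield 7
  Yield 2: val = 7 - 4 = 3, yield 3
  Yield 3: val = 3 - 4 = -1, yield -1
Step 2: First next() gets 7, second next() gets the second value, third next() yields -1.
Therefore output = -1.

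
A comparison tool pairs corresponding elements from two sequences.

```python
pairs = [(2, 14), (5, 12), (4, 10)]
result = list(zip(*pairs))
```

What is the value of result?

Step 1: zip(*pairs) transposes: unzips [(2, 14), (5, 12), (4, 10)] into separate sequences.
Step 2: First elements: (2, 5, 4), second elements: (14, 12, 10).
Therefore result = [(2, 5, 4), (14, 12, 10)].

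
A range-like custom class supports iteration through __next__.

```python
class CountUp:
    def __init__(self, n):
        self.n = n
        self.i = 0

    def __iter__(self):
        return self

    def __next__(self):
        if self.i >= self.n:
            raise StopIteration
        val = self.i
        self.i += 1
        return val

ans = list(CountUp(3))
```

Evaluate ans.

Step 1: CountUp(3) creates an iterator counting 0 to 2.
Step 2: list() consumes all values: [0, 1, 2].
Therefore ans = [0, 1, 2].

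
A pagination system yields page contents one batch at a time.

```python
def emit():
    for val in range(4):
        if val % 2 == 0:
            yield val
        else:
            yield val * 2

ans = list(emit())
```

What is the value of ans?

Step 1: For each val in range(4), yield val if even, else val*2:
  val=0 (even): yield 0
  val=1 (odd): yield 1*2 = 2
  val=2 (even): yield 2
  val=3 (odd): yield 3*2 = 6
Therefore ans = [0, 2, 2, 6].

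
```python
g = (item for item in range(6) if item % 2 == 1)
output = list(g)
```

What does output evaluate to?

Step 1: Filter range(6) keeping only odd values:
  item=0: even, excluded
  item=1: odd, included
  item=2: even, excluded
  item=3: odd, included
  item=4: even, excluded
  item=5: odd, included
Therefore output = [1, 3, 5].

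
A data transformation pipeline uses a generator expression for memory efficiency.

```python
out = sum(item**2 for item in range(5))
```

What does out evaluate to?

Step 1: Compute item**2 for each item in range(5):
  item=0: 0**2 = 0
  item=1: 1**2 = 1
  item=2: 2**2 = 4
  item=3: 3**2 = 9
  item=4: 4**2 = 16
Step 2: sum = 0 + 1 + 4 + 9 + 16 = 30.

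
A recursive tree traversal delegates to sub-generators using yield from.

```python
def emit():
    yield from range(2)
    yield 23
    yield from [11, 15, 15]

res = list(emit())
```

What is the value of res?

Step 1: Trace yields in order:
  yield 0
  yield 1
  yield 23
  yield 11
  yield 15
  yield 15
Therefore res = [0, 1, 23, 11, 15, 15].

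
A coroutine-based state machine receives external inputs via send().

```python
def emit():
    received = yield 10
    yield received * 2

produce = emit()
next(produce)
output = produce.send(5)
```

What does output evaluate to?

Step 1: next(produce) advances to first yield, producing 10.
Step 2: send(5) resumes, received = 5.
Step 3: yield received * 2 = 5 * 2 = 10.
Therefore output = 10.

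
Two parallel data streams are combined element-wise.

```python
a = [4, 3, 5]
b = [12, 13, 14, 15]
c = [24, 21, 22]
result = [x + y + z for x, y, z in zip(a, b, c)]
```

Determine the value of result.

Step 1: zip three lists (truncates to shortest, len=3):
  4 + 12 + 24 = 40
  3 + 13 + 21 = 37
  5 + 14 + 22 = 41
Therefore result = [40, 37, 41].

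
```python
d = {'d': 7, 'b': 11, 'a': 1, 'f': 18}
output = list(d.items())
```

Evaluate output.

Step 1: d.items() returns (key, value) pairs in insertion order.
Therefore output = [('d', 7), ('b', 11), ('a', 1), ('f', 18)].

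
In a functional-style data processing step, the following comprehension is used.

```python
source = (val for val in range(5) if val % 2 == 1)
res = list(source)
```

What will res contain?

Step 1: Filter range(5) keeping only odd values:
  val=0: even, excluded
  val=1: odd, included
  val=2: even, excluded
  val=3: odd, included
  val=4: even, excluded
Therefore res = [1, 3].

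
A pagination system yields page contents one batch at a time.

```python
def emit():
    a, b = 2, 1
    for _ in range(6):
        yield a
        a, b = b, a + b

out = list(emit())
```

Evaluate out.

Step 1: Fibonacci-like sequence starting with a=2, b=1:
  Iteration 1: yield a=2, then a,b = 1,3
  Iteration 2: yield a=1, then a,b = 3,4
  Iteration 3: yield a=3, then a,b = 4,7
  Iteration 4: yield a=4, then a,b = 7,11
  Iteration 5: yield a=7, then a,b = 11,18
  Iteration 6: yield a=11, then a,b = 18,29
Therefore out = [2, 1, 3, 4, 7, 11].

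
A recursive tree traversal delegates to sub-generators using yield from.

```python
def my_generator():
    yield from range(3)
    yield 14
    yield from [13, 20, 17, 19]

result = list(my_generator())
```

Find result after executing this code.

Step 1: Trace yields in order:
  yield 0
  yield 1
  yield 2
  yield 14
  yield 13
  yield 20
  yield 17
  yield 19
Therefore result = [0, 1, 2, 14, 13, 20, 17, 19].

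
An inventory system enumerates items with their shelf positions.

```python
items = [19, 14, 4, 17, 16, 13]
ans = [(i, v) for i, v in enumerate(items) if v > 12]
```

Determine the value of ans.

Step 1: Filter enumerate([19, 14, 4, 17, 16, 13]) keeping v > 12:
  (0, 19): 19 > 12, included
  (1, 14): 14 > 12, included
  (2, 4): 4 <= 12, excluded
  (3, 17): 17 > 12, included
  (4, 16): 16 > 12, included
  (5, 13): 13 > 12, included
Therefore ans = [(0, 19), (1, 14), (3, 17), (4, 16), (5, 13)].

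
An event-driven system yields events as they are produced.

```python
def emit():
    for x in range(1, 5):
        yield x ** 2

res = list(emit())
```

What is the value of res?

Step 1: For each x in range(1, 5), yield x**2:
  x=1: yield 1**2 = 1
  x=2: yield 2**2 = 4
  x=3: yield 3**2 = 9
  x=4: yield 4**2 = 16
Therefore res = [1, 4, 9, 16].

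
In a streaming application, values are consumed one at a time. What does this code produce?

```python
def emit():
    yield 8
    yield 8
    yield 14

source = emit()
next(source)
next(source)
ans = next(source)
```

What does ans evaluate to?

Step 1: emit() creates a generator.
Step 2: next(source) yields 8 (consumed and discarded).
Step 3: next(source) yields 8 (consumed and discarded).
Step 4: next(source) yields 14, assigned to ans.
Therefore ans = 14.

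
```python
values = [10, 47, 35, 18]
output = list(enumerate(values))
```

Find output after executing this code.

Step 1: enumerate pairs each element with its index:
  (0, 10)
  (1, 47)
  (2, 35)
  (3, 18)
Therefore output = [(0, 10), (1, 47), (2, 35), (3, 18)].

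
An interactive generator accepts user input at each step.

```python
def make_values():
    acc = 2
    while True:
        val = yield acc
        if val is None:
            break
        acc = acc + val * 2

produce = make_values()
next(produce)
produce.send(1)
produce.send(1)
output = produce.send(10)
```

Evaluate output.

Step 1: next() -> yield acc=2.
Step 2: send(1) -> val=1, acc = 2 + 1*2 = 4, yield 4.
Step 3: send(1) -> val=1, acc = 4 + 1*2 = 6, yield 6.
Step 4: send(10) -> val=10, acc = 6 + 10*2 = 26, yield 26.
Therefore output = 26.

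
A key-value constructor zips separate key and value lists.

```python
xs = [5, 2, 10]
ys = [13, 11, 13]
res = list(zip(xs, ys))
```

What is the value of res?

Step 1: zip pairs elements at same index:
  Index 0: (5, 13)
  Index 1: (2, 11)
  Index 2: (10, 13)
Therefore res = [(5, 13), (2, 11), (10, 13)].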